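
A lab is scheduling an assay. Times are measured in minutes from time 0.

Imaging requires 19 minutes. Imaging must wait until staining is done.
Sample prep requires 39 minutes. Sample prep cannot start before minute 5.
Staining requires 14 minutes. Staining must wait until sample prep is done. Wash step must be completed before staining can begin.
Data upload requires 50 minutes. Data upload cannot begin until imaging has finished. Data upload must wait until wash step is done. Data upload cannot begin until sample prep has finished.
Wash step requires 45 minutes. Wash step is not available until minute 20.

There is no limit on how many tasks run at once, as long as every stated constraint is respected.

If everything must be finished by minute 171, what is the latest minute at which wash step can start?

43

Nothing follows data upload; the deadline of minute 171 is its only limit. It must start by 171 − 50 = minute 121.
Imaging has to be done before data upload (must start by minute 121). That means finishing by minute 121, i.e. starting by 121 − 19 = minute 102.
Staining has to be done before imaging (must start by minute 102). That means finishing by minute 102, i.e. starting by 102 − 14 = minute 88.
Wash step must finish in time for staining (must start by minute 88); data upload (must start by minute 121). The tightest is minute 88, so wash step must start by 88 − 45 = minute 43.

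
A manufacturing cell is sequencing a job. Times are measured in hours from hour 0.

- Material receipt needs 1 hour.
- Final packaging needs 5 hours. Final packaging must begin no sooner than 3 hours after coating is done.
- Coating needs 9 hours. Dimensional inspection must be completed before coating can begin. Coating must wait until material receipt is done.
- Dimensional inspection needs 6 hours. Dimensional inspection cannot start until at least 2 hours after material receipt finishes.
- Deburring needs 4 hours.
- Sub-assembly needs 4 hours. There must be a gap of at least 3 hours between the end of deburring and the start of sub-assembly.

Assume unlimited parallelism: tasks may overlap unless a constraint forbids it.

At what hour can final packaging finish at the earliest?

Material receipt has no prerequisites, so it starts at hour 0 and finishes at hour 1.
After material receipt (finishes hour 1, plus 2-hour gap → hour 3), dimensional inspection can start at hour 3 and finishes at hour 9.
Coating has to wait for dimensional inspection (finishes hour 9); material receipt (finishes hour 1). The latest of these is hour 9, so coating runs hour 9 to 9 + 9 = hour 18.
Final packaging waits on coating (finishes hour 18, plus 3-hour gap → hour 21), so it starts at hour 21 and finishes at 21 + 5 = hour 26.

26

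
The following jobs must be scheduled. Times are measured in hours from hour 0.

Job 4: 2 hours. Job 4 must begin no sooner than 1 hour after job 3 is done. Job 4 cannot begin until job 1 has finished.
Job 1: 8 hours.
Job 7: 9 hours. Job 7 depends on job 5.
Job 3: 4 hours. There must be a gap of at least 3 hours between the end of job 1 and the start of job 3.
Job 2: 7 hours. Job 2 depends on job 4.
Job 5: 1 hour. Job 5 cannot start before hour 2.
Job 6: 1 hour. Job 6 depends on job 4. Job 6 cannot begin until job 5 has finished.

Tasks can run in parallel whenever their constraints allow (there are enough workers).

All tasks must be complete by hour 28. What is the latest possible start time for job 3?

Job 2 must finish by hour 28; it takes 7 hours, so it must start by 28 − 7 = hour 21.
To finish by hour 28, job 6 (duration 1) must start no later than hour 27.
For job 4: job 2 (must start by hour 21); job 6 (must start by hour 27). The most restrictive is hour 21; with a 2-hour duration, job 4 must start by hour 19.
Job 3 must finish before job 4 (must start by hour 19, minus 1-hour gap → hour 18). With a 4-hour duration, job 3 must start by 18 − 4 = hour 14.

14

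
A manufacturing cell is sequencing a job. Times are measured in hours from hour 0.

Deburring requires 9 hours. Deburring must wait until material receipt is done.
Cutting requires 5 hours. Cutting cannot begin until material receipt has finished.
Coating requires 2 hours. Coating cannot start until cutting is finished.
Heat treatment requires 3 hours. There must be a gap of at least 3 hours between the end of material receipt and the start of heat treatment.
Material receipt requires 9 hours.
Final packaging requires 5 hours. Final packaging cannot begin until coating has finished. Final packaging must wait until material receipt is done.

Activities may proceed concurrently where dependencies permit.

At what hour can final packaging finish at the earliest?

21

Nothing blocks material receipt, so it runs from hour 0 to hour 9.
Cutting waits on material receipt (finishes hour 9), so it starts at hour 9 and finishes at 9 + 5 = hour 14.
Coating cannot begin until cutting (finishes hour 14). It runs from hour 14 to 14 + 2 = hour 16.
Final packaging needs all of coating (finishes hour 16); material receipt (finishes hour 9). That puts its earliest start at hour 16; it finishes at 16 + 5 = hour 21.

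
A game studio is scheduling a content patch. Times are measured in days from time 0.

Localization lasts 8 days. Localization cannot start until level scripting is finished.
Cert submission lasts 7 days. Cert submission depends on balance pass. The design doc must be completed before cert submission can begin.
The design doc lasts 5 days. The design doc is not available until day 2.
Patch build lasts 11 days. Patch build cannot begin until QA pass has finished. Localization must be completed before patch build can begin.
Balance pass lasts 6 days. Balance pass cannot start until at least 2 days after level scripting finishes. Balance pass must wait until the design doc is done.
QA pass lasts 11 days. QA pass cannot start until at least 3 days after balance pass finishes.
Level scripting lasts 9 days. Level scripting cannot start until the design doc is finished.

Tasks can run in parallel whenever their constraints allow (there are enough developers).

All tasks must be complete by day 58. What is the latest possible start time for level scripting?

16

Patch build must finish by day 58; it takes 11 days, so it must start by 58 − 11 = day 47.
Since patch build (must start by day 47) depends on it, QA pass must finish by day 47. Backing off its 11-day duration gives a latest start of day 36.
Cert submission has no dependents, so it just needs to finish by day 58. Starting by 58 − 7 = day 51 achieves that.
For balance pass: QA pass (must start by day 36, minus 3-day gap → day 33); cert submission (must start by day 51). The most restrictive is day 33; with a 6-day duration, balance pass must start by day 27.
Localization must finish before patch build (must start by day 47). With an 8-day duration, localization must start by 47 − 8 = day 39.
Level scripting has several dependents: balance pass (must start by day 27, minus 2-day gap → day 25); localization (must start by day 39). The earliest of those limits is day 25, so level scripting must start by 25 − 9 = day 16.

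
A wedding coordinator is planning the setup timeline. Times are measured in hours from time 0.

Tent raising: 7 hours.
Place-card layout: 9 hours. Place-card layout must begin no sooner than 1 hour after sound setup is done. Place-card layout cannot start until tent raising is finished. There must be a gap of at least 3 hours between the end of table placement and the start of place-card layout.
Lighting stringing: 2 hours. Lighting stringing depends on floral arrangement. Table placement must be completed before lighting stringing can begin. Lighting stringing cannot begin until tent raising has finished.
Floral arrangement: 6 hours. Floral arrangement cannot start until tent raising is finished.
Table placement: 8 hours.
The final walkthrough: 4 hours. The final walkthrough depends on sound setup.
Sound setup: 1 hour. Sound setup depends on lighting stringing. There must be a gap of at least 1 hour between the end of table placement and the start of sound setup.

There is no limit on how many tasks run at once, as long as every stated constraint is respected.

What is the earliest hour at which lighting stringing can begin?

Table placement has no prerequisites, so it starts at hour 0 and finishes at hour 8.
Tent raising has no prerequisites, so it starts at hour 0 and finishes at hour 7.
Floral arrangement cannot begin until tent raising (finishes hour 7). It runs from hour 7 to 7 + 6 = hour 13.
Lighting stringing waits on floral arrangement (finishes hour 13); table placement (finishes hour 8); tent raising (finishes hour 7). The latest of these is hour 13, which is the earliest lighting stringing can start.

13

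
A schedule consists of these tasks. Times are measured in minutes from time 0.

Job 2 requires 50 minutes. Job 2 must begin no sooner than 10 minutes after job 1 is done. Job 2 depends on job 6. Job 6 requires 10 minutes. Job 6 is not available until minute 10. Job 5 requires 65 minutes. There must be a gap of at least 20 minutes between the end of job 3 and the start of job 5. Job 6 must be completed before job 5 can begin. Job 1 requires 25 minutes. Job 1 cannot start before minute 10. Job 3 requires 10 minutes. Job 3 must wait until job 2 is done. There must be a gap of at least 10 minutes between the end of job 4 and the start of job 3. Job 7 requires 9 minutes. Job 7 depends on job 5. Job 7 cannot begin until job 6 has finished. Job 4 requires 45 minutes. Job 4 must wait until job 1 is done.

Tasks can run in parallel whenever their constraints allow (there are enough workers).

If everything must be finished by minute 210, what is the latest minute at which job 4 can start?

Nothing follows job 7; the deadline of minute 210 is its only limit. It must start by 210 − 9 = minute 201.
Job 5 feeds into job 7 (must start by minute 201); so job 5 must finish by minute 201 and therefore start by minute 136.
Job 3 has to be done before job 5 (must start by minute 136, minus 20-minute gap → minute 116). That means finishing by minute 116, i.e. starting by 116 − 10 = minute 106.
Job 4 has to be done before job 3 (must start by minute 106, minus 10-minute gap → minute 96). That means finishing by minute 96, i.e. starting by 96 − 45 = minute 51.

51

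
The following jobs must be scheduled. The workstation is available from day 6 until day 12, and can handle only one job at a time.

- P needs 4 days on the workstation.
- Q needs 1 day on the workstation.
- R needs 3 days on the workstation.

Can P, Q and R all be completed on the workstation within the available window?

The workstation window is 12 − 6 = 6 days.
Running back to back, the jobs need 4 + 1 + 3 = 8 days on the workstation.
Since 8 > 6, they cannot all fit.

No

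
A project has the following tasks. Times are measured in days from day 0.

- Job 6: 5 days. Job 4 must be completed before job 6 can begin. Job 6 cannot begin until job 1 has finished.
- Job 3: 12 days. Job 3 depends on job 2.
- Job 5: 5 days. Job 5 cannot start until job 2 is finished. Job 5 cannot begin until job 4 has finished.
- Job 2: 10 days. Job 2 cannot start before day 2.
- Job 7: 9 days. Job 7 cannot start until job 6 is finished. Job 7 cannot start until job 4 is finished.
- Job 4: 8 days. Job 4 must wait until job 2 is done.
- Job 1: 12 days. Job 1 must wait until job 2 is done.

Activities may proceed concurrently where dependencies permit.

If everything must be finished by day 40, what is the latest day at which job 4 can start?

Job 7 must finish by day 40; it takes 9 days, so it must start by 40 − 9 = day 31.
Job 6 must finish before job 7 (must start by day 31). With a 5-day duration, job 6 must start by 31 − 5 = day 26.
To finish by day 40, job 5 (duration 5) must start no later than day 35.
Job 4 must finish in time for job 5 (must start by day 35); job 6 (must start by day 26); job 7 (must start by day 31). The tightest is day 26, so job 4 must start by 26 − 8 = day 18.

18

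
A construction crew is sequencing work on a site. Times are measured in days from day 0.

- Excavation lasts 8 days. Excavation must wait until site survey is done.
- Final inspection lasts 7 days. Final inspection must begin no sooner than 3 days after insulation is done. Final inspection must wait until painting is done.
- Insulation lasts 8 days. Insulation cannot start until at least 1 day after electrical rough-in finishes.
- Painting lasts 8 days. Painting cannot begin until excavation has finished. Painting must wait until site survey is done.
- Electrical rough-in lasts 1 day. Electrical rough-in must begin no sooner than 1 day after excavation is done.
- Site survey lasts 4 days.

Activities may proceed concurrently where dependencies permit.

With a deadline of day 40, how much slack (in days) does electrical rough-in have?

7

Site survey has no prerequisites, so it starts at day 0 and finishes at day 4.
Excavation cannot begin until site survey (finishes day 4). It runs from day 4 to 4 + 8 = day 12.
Electrical rough-in waits on excavation (finishes day 12, plus 1-day gap → day 13), so it starts at day 13 and finishes at 13 + 1 = day 14.

Working backward from the deadline:
Nothing follows final inspection; the deadline of day 40 is its only limit. It must start by 40 − 7 = day 33.
Since final inspection (must start by day 33, minus 3-day gap → day 30) depends on it, insulation must finish by day 30. Backing off its 8-day duration gives a latest start of day 22.
Electrical rough-in must finish before insulation (must start by day 22, minus 1-day gap → day 21). With a 1-day duration, electrical rough-in must start by 21 − 1 = day 20.
So electrical rough-in can start as early as day 13 and as late as day 20, giving 20 − 13 = 7 days of slack.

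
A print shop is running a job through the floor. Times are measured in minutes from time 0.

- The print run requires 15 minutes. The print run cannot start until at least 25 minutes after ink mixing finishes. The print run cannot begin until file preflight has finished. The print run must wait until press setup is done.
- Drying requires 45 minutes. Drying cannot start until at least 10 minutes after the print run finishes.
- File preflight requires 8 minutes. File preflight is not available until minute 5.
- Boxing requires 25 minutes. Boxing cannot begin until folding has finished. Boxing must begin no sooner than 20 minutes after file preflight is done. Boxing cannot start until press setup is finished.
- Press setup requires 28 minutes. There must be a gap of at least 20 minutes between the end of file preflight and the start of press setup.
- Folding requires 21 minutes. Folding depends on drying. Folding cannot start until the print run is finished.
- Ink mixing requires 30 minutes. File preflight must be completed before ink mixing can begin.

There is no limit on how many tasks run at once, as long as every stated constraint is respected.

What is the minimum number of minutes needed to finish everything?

184

File preflight cannot begin until its own release at minute 5. It runs from minute 5 to 5 + 8 = minute 13.
Press setup waits on file preflight (finishes minute 13, plus 20-minute gap → minute 33), so it starts at minute 33 and finishes at 33 + 28 = minute 61.
Ink mixing cannot begin until file preflight (finishes minute 13). It runs from minute 13 to 13 + 30 = minute 43.
The print run cannot start until ink mixing (finishes minute 43, plus 25-minute gap → minute 68); file preflight (finishes minute 13); press setup (finishes minute 61). The controlling bound is minute 68, so the print run finishes at 68 + 15 = minute 83.
Drying waits on the print run (finishes minute 83, plus 10-minute gap → minute 93), so it starts at minute 93 and finishes at 93 + 45 = minute 138.
For folding: drying (finishes minute 138); the print run (finishes minute 83). Taking the maximum gives a start of minute 138, and it finishes at 138 + 21 = minute 159.
For boxing: folding (finishes minute 159); file preflight (finishes minute 13, plus 20-minute gap → minute 33); press setup (finishes minute 61). Taking the maximum gives a start of minute 159, and it finishes at 159 + 25 = minute 184.
All tasks are finished once the last one completes. Finish times: File preflight at 13, Ink mixing at 43, Press setup at 61, The print run at 83, Drying at 138, Folding at 159, Boxing at 184. The latest is minute 184.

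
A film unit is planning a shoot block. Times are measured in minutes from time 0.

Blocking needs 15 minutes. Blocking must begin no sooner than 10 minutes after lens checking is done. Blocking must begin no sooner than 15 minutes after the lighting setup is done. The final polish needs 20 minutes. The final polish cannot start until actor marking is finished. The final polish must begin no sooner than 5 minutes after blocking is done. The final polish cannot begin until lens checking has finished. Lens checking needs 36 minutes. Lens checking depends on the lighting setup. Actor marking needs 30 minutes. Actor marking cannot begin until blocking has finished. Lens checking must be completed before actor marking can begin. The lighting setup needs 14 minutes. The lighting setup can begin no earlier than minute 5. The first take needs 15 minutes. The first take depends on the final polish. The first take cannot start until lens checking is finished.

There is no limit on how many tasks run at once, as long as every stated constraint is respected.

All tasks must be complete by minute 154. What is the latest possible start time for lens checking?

Nothing follows the first take; the deadline of minute 154 is its only limit. It must start by 154 − 15 = minute 139.
Since the first take (must start by minute 139) depends on it, the final polish must finish by minute 139. Backing off its 20-minute duration gives a latest start of minute 119.
Actor marking has to be done before the final polish (must start by minute 119). That means finishing by minute 119, i.e. starting by 119 − 30 = minute 89.
For blocking: actor marking (must start by minute 89); the final polish (must start by minute 119, minus 5-minute gap → minute 114). The most restrictive is minute 89; with a 15-minute duration, blocking must start by minute 74.
For lens checking: blocking (must start by minute 74, minus 10-minute gap → minute 64); actor marking (must start by minute 89); the final polish (must start by minute 119); the first take (must start by minute 139). The most restrictive is minute 64; with a 36-minute duration, lens checking must start by minute 28.

28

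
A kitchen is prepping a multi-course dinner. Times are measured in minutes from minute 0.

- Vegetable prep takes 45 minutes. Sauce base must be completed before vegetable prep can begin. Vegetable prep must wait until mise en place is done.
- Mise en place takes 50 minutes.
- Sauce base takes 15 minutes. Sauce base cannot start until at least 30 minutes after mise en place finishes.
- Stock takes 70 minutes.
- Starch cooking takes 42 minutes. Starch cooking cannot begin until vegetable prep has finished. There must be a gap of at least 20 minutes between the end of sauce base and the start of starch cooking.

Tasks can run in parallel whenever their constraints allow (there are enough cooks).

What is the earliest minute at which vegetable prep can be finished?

140

Mise en place can start immediately at minute 0; it finishes at minute 50.
Sauce base cannot begin until mise en place (finishes minute 50, plus 30-minute gap → minute 80). It runs from minute 80 to 80 + 15 = minute 95.
Vegetable prep needs all of sauce base (finishes minute 95); mise en place (finishes minute 50). That puts its earliest start at minute 95; it finishes at 95 + 45 = minute 140.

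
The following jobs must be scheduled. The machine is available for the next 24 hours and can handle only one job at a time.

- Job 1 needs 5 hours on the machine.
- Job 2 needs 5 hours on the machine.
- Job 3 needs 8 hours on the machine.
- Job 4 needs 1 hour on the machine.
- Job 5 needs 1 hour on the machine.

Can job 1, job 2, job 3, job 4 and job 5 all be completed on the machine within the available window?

Running back to back, the jobs need 5 + 5 + 8 + 1 + 1 = 20 hours on the machine.
Since 20 ≤ 24, they fit within the window.

Yes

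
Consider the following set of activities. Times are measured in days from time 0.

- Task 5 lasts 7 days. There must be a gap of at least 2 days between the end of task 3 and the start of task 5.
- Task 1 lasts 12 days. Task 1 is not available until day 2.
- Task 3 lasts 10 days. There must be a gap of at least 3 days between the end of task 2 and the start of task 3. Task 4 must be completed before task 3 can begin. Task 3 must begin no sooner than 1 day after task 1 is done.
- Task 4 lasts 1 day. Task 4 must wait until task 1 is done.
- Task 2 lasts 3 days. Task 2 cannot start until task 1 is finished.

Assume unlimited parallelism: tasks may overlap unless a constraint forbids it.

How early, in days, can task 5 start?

After its own release at day 2, task 1 can start at day 2 and finishes at day 14.
Task 4 waits on task 1 (finishes day 14), so it starts at day 14 and finishes at 14 + 1 = day 15.
Task 2 waits on task 1 (finishes day 14), so it starts at day 14 and finishes at 14 + 3 = day 17.
Task 3 has to wait for task 2 (finishes day 17, plus 3-day gap → day 20); task 4 (finishes day 15); task 1 (finishes day 14, plus 1-day gap → day 15). The latest of these is day 20, so task 3 runs day 20 to 20 + 10 = day 30.
Task 5 waits on task 3 (finishes day 30, plus 2-day gap → day 32), so the earliest it can start is day 32.

32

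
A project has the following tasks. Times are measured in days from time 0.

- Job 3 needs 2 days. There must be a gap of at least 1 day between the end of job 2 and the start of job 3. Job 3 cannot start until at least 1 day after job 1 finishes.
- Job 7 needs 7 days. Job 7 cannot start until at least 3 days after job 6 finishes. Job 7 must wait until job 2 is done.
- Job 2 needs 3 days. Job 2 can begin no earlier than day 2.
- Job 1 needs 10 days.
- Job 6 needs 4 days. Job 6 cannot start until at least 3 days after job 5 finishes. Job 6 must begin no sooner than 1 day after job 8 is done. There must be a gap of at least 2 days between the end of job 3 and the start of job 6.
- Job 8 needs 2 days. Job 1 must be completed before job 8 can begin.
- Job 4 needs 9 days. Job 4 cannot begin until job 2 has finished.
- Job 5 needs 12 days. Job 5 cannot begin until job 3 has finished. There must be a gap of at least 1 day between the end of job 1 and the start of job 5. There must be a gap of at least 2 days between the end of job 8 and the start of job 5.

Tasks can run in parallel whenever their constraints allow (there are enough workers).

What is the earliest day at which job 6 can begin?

Job 2 waits on its own release at day 2, so it starts at day 2 and finishes at 2 + 3 = day 5.
Job 1 has no prerequisites, so it starts at day 0 and finishes at day 10.
Job 8 waits on job 1 (finishes day 10), so it starts at day 10 and finishes at 10 + 2 = day 12.
For job 3: job 2 (finishes day 5, plus 1-day gap → day 6); job 1 (finishes day 10, plus 1-day gap → day 11). Taking the maximum gives a start of day 11, and it finishes at 11 + 2 = day 13.
For job 5: job 3 (finishes day 13); job 1 (finishes day 10, plus 1-day gap → day 11); job 8 (finishes day 12, plus 2-day gap → day 14). Taking the maximum gives a start of day 14, and it finishes at 14 + 12 = day 26.
Job 6 waits on job 5 (finishes day 26, plus 3-day gap → day 29); job 8 (finishes day 12, plus 1-day gap → day 13); job 3 (finishes day 13, plus 2-day gap → day 15). The latest of these is day 29, which is the earliest job 6 can start.

29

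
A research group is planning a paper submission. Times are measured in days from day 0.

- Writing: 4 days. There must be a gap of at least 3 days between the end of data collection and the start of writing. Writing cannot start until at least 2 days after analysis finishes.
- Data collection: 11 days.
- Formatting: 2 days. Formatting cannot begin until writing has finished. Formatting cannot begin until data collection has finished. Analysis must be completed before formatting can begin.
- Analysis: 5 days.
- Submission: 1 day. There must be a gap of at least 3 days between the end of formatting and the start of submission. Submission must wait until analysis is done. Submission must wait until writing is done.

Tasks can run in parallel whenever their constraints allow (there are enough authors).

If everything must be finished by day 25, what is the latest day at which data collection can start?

Nothing follows submission; the deadline of day 25 is its only limit. It must start by 25 − 1 = day 24.
Formatting feeds into submission (must start by day 24, minus 3-day gap → day 21); so formatting must finish by day 21 and therefore start by day 19.
For writing: formatting (must start by day 19); submission (must start by day 24). The most restrictive is day 19; with a 4-day duration, writing must start by day 15.
Data collection feeds writing (must start by day 15, minus 3-day gap → day 12); formatting (must start by day 19). Taking the minimum, data collection must finish by day 12 and start by 12 − 11 = day 1.

1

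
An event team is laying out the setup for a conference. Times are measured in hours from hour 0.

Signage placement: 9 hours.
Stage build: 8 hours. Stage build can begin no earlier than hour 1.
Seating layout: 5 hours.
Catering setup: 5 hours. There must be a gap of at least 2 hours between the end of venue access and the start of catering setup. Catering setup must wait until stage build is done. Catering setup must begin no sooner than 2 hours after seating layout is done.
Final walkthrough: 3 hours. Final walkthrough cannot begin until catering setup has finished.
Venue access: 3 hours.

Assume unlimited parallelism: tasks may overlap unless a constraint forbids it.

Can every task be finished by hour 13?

Signage placement can start immediately at hour 0; it finishes at hour 9.
Seating layout has no prerequisites, so it starts at hour 0 and finishes at hour 5.
Stage build waits on its own release at hour 1, so it starts at hour 1 and finishes at 1 + 8 = hour 9.
Venue access has no prerequisites, so it starts at hour 0 and finishes at hour 3.
Catering setup needs all of venue access (finishes hour 3, plus 2-hour gap → hour 5); stage build (finishes hour 9); seating layout (finishes hour 5, plus 2-hour gap → hour 7). That puts its earliest start at hour 9; it finishes at 9 + 5 = hour 14.
After catering setup (finishes hour 14), final walkthrough can start at hour 14 and finishes at hour 17.
The earliest everything can be done is hour 17, which is after the deadline of 13, so it is not possible.

No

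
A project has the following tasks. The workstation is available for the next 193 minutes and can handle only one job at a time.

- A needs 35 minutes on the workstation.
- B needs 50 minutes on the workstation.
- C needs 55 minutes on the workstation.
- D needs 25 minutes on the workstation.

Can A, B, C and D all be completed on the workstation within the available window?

Yes

Running back to back, the jobs need 35 + 50 + 55 + 25 = 165 minutes on the workstation.
Since 165 ≤ 193, they fit within the window.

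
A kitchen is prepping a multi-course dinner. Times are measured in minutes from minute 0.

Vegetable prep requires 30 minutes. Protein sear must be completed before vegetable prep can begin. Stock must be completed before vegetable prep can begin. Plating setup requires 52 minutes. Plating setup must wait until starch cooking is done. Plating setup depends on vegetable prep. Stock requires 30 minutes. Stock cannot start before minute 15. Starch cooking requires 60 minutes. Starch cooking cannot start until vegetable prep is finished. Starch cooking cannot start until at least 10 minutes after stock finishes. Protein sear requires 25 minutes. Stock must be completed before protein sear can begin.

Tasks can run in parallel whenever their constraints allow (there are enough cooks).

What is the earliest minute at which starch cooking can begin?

Stock waits on its own release at minute 15, so it starts at minute 15 and finishes at 15 + 30 = minute 45.
After stock (finishes minute 45), protein sear can start at minute 45 and finishes at minute 70.
For vegetable prep: protein sear (finishes minute 70); stock (finishes minute 45). Taking the maximum gives a start of minute 70, and it finishes at 70 + 30 = minute 100.
Starch cooking waits on vegetable prep (finishes minute 100); stock (finishes minute 45, plus 10-minute gap → minute 55). The latest of these is minute 100, which is the earliest starch cooking can start.

100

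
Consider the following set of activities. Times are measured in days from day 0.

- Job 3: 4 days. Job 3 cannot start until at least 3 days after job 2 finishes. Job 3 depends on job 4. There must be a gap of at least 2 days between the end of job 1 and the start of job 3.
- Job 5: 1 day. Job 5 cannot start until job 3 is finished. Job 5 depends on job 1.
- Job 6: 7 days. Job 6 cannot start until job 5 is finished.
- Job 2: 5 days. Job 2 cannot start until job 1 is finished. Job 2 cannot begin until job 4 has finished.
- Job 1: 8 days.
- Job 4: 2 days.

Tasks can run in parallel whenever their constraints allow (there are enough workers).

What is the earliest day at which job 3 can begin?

16

Job 4 can start immediately at day 0; it finishes at day 2.
Job 1 can start immediately at day 0; it finishes at day 8.
Job 2 has to wait for job 1 (finishes day 8); job 4 (finishes day 2). The latest of these is day 8, so job 2 runs day 8 to 8 + 5 = day 13.
Job 3 waits on job 2 (finishes day 13, plus 3-day gap → day 16); job 4 (finishes day 2); job 1 (finishes day 8, plus 2-day gap → day 10). The latest of these is day 16, which is the earliest job 3 can start.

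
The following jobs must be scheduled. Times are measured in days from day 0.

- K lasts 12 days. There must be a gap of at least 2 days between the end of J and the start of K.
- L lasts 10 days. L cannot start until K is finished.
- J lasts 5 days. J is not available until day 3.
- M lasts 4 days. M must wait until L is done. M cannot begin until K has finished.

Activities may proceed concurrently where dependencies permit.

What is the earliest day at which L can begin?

After its own release at day 3, J can start at day 3 and finishes at day 8.
K cannot begin until J (finishes day 8, plus 2-day gap → day 10). It runs from day 10 to 10 + 12 = day 22.
L waits on K (finishes day 22), so the earliest it can start is day 22.

22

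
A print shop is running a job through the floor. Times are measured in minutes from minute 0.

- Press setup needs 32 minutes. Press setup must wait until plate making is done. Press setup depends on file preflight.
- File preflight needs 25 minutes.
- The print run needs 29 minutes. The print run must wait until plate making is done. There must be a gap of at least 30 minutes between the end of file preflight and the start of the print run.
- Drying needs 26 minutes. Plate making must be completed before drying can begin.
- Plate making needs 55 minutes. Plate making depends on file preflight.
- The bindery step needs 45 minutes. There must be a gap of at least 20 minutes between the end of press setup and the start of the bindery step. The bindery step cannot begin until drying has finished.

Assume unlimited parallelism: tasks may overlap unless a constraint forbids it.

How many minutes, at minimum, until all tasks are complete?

177

File preflight can start immediately at minute 0; it finishes at minute 25.
Plate making cannot begin until file preflight (finishes minute 25). It runs from minute 25 to 25 + 55 = minute 80.
After plate making (finishes minute 80), drying can start at minute 80 and finishes at minute 106.
The print run needs all of plate making (finishes minute 80); file preflight (finishes minute 25, plus 30-minute gap → minute 55). That puts its earliest start at minute 80; it finishes at 80 + 29 = minute 109.
Press setup needs all of plate making (finishes minute 80); file preflight (finishes minute 25). That puts its earliest start at minute 80; it finishes at 80 + 32 = minute 112.
The bindery step has to wait for press setup (finishes minute 112, plus 20-minute gap → minute 132); drying (finishes minute 106). The latest of these is minute 132, so the bindery step runs minute 132 to 132 + 45 = minute 177.
All tasks are finished once the last one completes. Finish times: File preflight at 25, Plate making at 80, Press setup at 112, The print run at 109, Drying at 106, The bindery step at 177. The latest is minute 177.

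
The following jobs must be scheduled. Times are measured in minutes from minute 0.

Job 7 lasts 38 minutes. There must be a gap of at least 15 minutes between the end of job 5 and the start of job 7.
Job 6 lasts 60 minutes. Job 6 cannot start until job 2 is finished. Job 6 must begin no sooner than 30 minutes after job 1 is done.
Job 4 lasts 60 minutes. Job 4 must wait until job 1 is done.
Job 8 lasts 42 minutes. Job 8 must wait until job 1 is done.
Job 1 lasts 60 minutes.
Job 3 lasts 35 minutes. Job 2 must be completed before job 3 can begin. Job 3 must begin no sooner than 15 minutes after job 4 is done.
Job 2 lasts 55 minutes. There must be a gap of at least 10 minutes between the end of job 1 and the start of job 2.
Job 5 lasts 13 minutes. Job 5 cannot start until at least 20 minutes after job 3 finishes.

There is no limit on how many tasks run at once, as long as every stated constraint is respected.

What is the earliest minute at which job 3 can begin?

Job 1 has no prerequisites, so it starts at minute 0 and finishes at minute 60.
Job 4 waits on job 1 (finishes minute 60), so it starts at minute 60 and finishes at 60 + 60 = minute 120.
After job 1 (finishes minute 60, plus 10-minute gap → minute 70), job 2 can start at minute 70 and finishes at minute 125.
Job 3 waits on job 2 (finishes minute 125); job 4 (finishes minute 120, plus 15-minute gap → minute 135). The latest of these is minute 135, which is the earliest job 3 can start.

135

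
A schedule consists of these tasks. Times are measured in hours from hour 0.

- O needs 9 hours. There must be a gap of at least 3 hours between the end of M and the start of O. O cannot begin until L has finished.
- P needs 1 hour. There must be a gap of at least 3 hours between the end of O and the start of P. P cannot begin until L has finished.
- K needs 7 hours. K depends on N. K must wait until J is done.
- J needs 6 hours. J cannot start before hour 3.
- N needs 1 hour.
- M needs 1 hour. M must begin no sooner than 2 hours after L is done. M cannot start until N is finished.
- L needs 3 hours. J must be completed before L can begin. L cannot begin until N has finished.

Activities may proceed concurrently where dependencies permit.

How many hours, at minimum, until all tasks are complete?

Nothing blocks N, so it runs from hour 0 to hour 1.
J waits on its own release at hour 3, so it starts at hour 3 and finishes at 3 + 6 = hour 9.
L cannot start until J (finishes hour 9); N (finishes hour 1). The controlling bound is hour 9, so L finishes at 9 + 3 = hour 12.
M has to wait for L (finishes hour 12, plus 2-hour gap → hour 14); N (finishes hour 1). The latest of these is hour 14, so M runs hour 14 to 14 + 1 = hour 15.
O needs all of M (finishes hour 15, plus 3-hour gap → hour 18); L (finishes hour 12). That puts its earliest start at hour 18; it finishes at 18 + 9 = hour 27.
P needs all of O (finishes hour 27, plus 3-hour gap → hour 30); L (finishes hour 12). That puts its earliest start at hour 30; it finishes at 30 + 1 = hour 31.
K has to wait for N (finishes hour 1); J (finishes hour 9). The latest of these is hour 9, so K runs hour 9 to 9 + 7 = hour 16.
All tasks are finished once the last one completes. Finish times: J at 9, K at 16, L at 12, M at 15, N at 1, O at 27, P at 31. The latest is hour 31.

31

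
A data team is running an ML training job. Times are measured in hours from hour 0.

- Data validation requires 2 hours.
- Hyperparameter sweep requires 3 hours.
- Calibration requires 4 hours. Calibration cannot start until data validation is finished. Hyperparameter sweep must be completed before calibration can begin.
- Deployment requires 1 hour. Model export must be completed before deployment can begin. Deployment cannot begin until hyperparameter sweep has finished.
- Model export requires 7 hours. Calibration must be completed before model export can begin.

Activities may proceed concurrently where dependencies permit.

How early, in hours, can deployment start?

14

Nothing blocks hyperparameter sweep, so it runs from hour 0 to hour 3.
Data validation can start immediately at hour 0; it finishes at hour 2.
Calibration has to wait for data validation (finishes hour 2); hyperparameter sweep (finishes hour 3). The latest of these is hour 3, so calibration runs hour 3 to 3 + 4 = hour 7.
Model export cannot begin until calibration (finishes hour 7). It runs from hour 7 to 7 + 7 = hour 14.
Deployment waits on model export (finishes hour 14); hyperparameter sweep (finishes hour 3). The latest of these is hour 14, which is the earliest deployment can start.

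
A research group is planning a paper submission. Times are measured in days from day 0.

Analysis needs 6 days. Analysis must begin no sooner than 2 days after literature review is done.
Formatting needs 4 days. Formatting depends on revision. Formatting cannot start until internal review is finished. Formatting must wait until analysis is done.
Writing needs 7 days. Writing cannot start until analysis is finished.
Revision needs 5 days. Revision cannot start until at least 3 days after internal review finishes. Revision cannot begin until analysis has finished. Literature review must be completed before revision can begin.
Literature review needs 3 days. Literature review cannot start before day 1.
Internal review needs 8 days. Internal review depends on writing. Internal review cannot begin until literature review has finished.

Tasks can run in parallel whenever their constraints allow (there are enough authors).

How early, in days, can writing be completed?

19

Literature review waits on its own release at day 1, so it starts at day 1 and finishes at 1 + 3 = day 4.
Analysis cannot begin until literature review (finishes day 4, plus 2-day gap → day 6). It runs from day 6 to 6 + 6 = day 12.
Writing waits on analysis (finishes day 12), so it starts at day 12 and finishes at 12 + 7 = day 19.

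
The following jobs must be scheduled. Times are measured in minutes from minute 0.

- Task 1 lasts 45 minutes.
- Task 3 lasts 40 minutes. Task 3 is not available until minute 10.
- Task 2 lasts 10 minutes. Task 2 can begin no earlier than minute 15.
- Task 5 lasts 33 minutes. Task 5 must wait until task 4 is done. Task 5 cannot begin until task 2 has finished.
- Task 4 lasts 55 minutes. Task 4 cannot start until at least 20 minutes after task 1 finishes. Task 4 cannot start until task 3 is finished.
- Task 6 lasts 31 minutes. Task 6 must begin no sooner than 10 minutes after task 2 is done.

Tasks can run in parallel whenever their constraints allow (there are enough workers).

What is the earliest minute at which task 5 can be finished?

Task 3 waits on its own release at minute 10, so it starts at minute 10 and finishes at 10 + 40 = minute 50.
Task 2 cannot begin until its own release at minute 15. It runs from minute 15 to 15 + 10 = minute 25.
Task 1 has no prerequisites, so it starts at minute 0 and finishes at minute 45.
Task 4 cannot start until task 1 (finishes minute 45, plus 20-minute gap → minute 65); task 3 (finishes minute 50). The controlling bound is minute 65, so task 4 finishes at 65 + 55 = minute 120.
Task 5 has to wait for task 4 (finishes minute 120); task 2 (finishes minute 25). The latest of these is minute 120, so task 5 runs minute 120 to 120 + 33 = minute 153.

153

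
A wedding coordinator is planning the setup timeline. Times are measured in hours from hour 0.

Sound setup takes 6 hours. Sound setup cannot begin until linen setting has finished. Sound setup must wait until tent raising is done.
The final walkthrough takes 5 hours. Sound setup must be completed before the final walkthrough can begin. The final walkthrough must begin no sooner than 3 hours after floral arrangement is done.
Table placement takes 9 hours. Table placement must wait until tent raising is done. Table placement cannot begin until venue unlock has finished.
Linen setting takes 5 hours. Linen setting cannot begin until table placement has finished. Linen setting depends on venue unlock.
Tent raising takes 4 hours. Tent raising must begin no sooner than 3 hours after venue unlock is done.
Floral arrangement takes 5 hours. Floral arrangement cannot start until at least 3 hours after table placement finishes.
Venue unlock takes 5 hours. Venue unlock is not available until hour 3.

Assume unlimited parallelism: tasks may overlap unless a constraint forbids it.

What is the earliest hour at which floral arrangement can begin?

27

Venue unlock waits on its own release at hour 3, so it starts at hour 3 and finishes at 3 + 5 = hour 8.
Tent raising cannot begin until venue unlock (finishes hour 8, plus 3-hour gap → hour 11). It runs from hour 11 to 11 + 4 = hour 15.
Table placement cannot start until tent raising (finishes hour 15); venue unlock (finishes hour 8). The controlling bound is hour 15, so table placement finishes at 15 + 9 = hour 24.
Floral arrangement waits on table placement (finishes hour 24, plus 3-hour gap → hour 27), so the earliest it can start is hour 27.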